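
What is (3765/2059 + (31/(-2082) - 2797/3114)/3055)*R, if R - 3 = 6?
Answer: 477947217293/29046899815 ≈ 16.454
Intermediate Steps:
R = 9 (R = 3 + 6 = 9)
(3765/2059 + (31/(-2082) - 2797/3114)/3055)*R = (3765/2059 + (31/(-2082) - 2797/3114)/3055)*9 = (3765*(1/2059) + (31*(-1/2082) - 2797*1/3114)*(1/3055))*9 = (3765/2059 + (-31/2082 - 2797/3114)*(1/3055))*9 = (3765/2059 - 493324/540279*1/3055)*9 = (3765/2059 - 37948/126965565)*9 = (477947217293/261422098335)*9 = 477947217293/29046899815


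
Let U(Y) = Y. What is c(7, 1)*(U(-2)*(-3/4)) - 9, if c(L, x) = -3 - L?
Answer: -24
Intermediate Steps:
c(7, 1)*(U(-2)*(-3/4)) - 9 = (-3 - 1*7)*(-(-6)/4) - 9 = (-3 - 7)*(-(-6)/4) - 9 = -(-20)*(-3)/4 - 9 = -10*3/2 - 9 = -15 - 9 = -24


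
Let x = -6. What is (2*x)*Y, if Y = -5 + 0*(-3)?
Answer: 60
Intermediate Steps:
Y = -5 (Y = -5 + 0 = -5)
(2*x)*Y = (2*(-6))*(-5) = -12*(-5) = 60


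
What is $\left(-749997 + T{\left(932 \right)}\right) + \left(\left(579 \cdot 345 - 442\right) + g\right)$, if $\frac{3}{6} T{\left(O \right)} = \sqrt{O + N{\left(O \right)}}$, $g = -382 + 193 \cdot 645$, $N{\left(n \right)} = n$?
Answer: $-426581 + 4 \sqrt{466} \approx -4.2649 \cdot 10^{5}$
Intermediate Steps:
$g = 124103$ ($g = -382 + 124485 = 124103$)
$T{\left(O \right)} = 2 \sqrt{2} \sqrt{O}$ ($T{\left(O \right)} = 2 \sqrt{O + O} = 2 \sqrt{2 O} = 2 \sqrt{2} \sqrt{O}$)
$\left(-749997 + T{\left(932 \right)}\right) + \left(\left(579 \cdot 345 - 442\right) + g\right) = \left(-749997 + 2 \sqrt{2} \sqrt{932}\right) + \left(\left(579 \cdot 345 - 442\right) + 124103\right) = \left(-749997 + 2 \sqrt{2} \cdot 2 \sqrt{233}\right) + \left(\left(199755 - 442\right) + 124103\right) = \left(-749997 + 4 \sqrt{466}\right) + \left(199313 + 124103\right) = \left(-749997 + 4 \sqrt{466}\right) + 323416 = -426581 + 4 \sqrt{466}$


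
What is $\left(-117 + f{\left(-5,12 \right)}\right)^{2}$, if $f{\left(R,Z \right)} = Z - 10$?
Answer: $13225$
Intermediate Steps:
$f{\left(R,Z \right)} = -10 + Z$
$\left(-117 + f{\left(-5,12 \right)}\right)^{2} = \left(-117 + \left(-10 + 12\right)\right)^{2} = \left(-117 + 2\right)^{2} = \left(-115\right)^{2} = 13225$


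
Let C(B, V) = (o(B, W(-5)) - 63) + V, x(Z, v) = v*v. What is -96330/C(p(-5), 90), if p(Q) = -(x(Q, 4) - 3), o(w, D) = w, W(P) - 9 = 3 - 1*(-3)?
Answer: -48165/7 ≈ -6880.7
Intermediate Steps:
x(Z, v) = v**2
W(P) = 15 (W(P) = 9 + (3 - 1*(-3)) = 9 + (3 + 3) = 9 + 6 = 15)
p(Q) = -13 (p(Q) = -(4**2 - 3) = -(16 - 3) = -1*13 = -13)
C(B, V) = -63 + B + V (C(B, V) = (B - 63) + V = (-63 + B) + V = -63 + B + V)
-96330/C(p(-5), 90) = -96330/(-63 - 13 + 90) = -96330/14 = -96330*1/14 = -48165/7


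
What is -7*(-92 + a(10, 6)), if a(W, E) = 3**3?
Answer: 455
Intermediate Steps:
a(W, E) = 27
-7*(-92 + a(10, 6)) = -7*(-92 + 27) = -7*(-65) = 455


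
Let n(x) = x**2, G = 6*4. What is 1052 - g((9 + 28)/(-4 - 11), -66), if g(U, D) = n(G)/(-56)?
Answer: 7436/7 ≈ 1062.3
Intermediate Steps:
G = 24
g(U, D) = -72/7 (g(U, D) = 24**2/(-56) = 576*(-1/56) = -72/7)
1052 - g((9 + 28)/(-4 - 11), -66) = 1052 - 1*(-72/7) = 1052 + 72/7 = 7436/7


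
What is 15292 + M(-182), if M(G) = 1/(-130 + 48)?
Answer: 1253943/82 ≈ 15292.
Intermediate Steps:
M(G) = -1/82 (M(G) = 1/(-82) = -1/82)
15292 + M(-182) = 15292 - 1/82 = 1253943/82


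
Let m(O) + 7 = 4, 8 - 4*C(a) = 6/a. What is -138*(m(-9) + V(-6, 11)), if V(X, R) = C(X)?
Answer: 207/2 ≈ 103.50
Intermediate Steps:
C(a) = 2 - 3/(2*a)
V(X, R) = 2 - 3/(2*X)
m(O) = -3 (m(O) = -7 + 4 = -3)
-138*(m(-9) + V(-6, 11)) = -138*(-3 + (2 - 3/2/(-6))) = -138*(-3 + (2 - 3/2*(-⅙))) = -138*(-3 + (2 + ¼)) = -138*(-3 + 9/4) = -138*(-¾) = 207/2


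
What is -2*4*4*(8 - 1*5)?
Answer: -96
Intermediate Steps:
-2*4*4*(8 - 1*5) = -32*(8 - 5) = -32*3 = -2*48 = -96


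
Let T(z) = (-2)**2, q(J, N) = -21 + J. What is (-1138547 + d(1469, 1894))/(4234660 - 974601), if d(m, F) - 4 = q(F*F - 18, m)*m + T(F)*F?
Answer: 5268461426/3260059 ≈ 1616.1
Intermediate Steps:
T(z) = 4
d(m, F) = 4 + 4*F + m*(-39 + F**2) (d(m, F) = 4 + ((-21 + (F*F - 18))*m + 4*F) = 4 + ((-21 + (F**2 - 18))*m + 4*F) = 4 + ((-21 + (-18 + F**2))*m + 4*F) = 4 + ((-39 + F**2)*m + 4*F) = 4 + (m*(-39 + F**2) + 4*F) = 4 + (4*F + m*(-39 + F**2)) = 4 + 4*F + m*(-39 + F**2))
(-1138547 + d(1469, 1894))/(4234660 - 974601) = (-1138547 + (4 + 4*1894 + 1469*(-39 + 1894**2)))/(4234660 - 974601) = (-1138547 + (4 + 7576 + 1469*(-39 + 3587236)))/3260059 = (-1138547 + (4 + 7576 + 1469*3587197))*(1/3260059) = (-1138547 + (4 + 7576 + 5269592393))*(1/3260059) = (-1138547 + 5269599973)*(1/3260059) = 5268461426*(1/3260059) = 5268461426/3260059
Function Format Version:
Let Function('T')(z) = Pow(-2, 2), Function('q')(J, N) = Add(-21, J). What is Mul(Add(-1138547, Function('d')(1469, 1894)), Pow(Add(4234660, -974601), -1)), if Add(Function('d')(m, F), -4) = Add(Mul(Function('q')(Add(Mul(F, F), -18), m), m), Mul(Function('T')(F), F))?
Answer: Rational(5268461426, 3260059) ≈ 1616.1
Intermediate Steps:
Function('T')(z) = 4
Function('d')(m, F) = Add(4, Mul(4, F), Mul(m, Add(-39, Pow(F, 2)))) (Function('d')(m, F) = Add(4, Add(Mul(Add(-21, Add(Mul(F, F), -18)), m), Mul(4, F))) = Add(4, Add(Mul(Add(-21, Add(Pow(F, 2), -18)), m), Mul(4, F))) = Add(4, Add(Mul(Add(-21, Add(-18, Pow(F, 2))), m), Mul(4, F))) = Add(4, Add(Mul(Add(-39, Pow(F, 2)), m), Mul(4, F))) = Add(4, Add(Mul(m, Add(-39, Pow(F, 2))), Mul(4, F))) = Add(4, Add(Mul(4, F), Mul(m, Add(-39, Pow(F, 2))))) = Add(4, Mul(4, F), Mul(m, Add(-39, Pow(F, 2)))))
Mul(Add(-1138547, Function('d')(1469, 1894)), Pow(Add(4234660, -974601), -1)) = Mul(Add(-1138547, Add(4, Mul(4, 1894), Mul(1469, Add(-39, Pow(1894, 2))))), Pow(Add(4234660, -974601), -1)) = Mul(Add(-1138547, Add(4, 7576, Mul(1469, Add(-39, 3587236)))), Pow(3260059, -1)) = Mul(Add(-1138547, Add(4, 7576, Mul(1469, 3587197))), Rational(1, 3260059)) = Mul(Add(-1138547, Add(4, 7576, 5269592393)), Rational(1, 3260059)) = Mul(Add(-1138547, 5269599973), Rational(1, 3260059)) = Mul(5268461426, Rational(1, 3260059)) = Rational(5268461426, 3260059)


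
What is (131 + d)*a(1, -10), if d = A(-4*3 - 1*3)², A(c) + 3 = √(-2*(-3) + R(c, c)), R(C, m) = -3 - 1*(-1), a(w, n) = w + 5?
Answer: 792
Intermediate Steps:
a(w, n) = 5 + w
R(C, m) = -2 (R(C, m) = -3 + 1 = -2)
A(c) = -1 (A(c) = -3 + √(-2*(-3) - 2) = -3 + √(6 - 2) = -3 + √4 = -3 + 2 = -1)
d = 1 (d = (-1)² = 1)
(131 + d)*a(1, -10) = (131 + 1)*(5 + 1) = 132*6 = 792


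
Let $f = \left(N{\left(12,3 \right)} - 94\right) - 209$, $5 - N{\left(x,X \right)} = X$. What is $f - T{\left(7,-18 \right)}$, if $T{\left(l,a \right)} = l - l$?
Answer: $-301$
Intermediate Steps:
$T{\left(l,a \right)} = 0$
$N{\left(x,X \right)} = 5 - X$
$f = -301$ ($f = \left(\left(5 - 3\right) - 94\right) - 209 = \left(2 - 94\right) - 209 = -92 - 209 = -301$)
$f - T{\left(7,-18 \right)} = -301 - 0 = -301 + 0 = -301$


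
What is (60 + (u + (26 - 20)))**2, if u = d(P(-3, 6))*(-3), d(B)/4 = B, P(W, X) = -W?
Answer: 900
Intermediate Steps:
d(B) = 4*B
u = -36 (u = (4*(-1*(-3)))*(-3) = (4*3)*(-3) = 12*(-3) = -36)
(60 + (u + (26 - 20)))**2 = (60 + (-36 + (26 - 20)))**2 = (60 + (-36 + 6))**2 = (60 - 30)**2 = 30**2 = 900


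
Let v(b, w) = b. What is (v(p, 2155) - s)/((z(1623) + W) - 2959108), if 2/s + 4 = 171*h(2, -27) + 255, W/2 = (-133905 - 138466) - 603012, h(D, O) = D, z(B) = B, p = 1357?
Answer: -89411/310221427 ≈ -0.00028822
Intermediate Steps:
W = -1750766 (W = 2*((-133905 - 138466) - 603012) = 2*(-272371 - 603012) = 2*(-875383) = -1750766)
s = 2/593 (s = 2/(-4 + (171*2 + 255)) = 2/(-4 + (342 + 255)) = 2/(-4 + 597) = 2/593 ≈ 0.0033727)
(v(p, 2155) - s)/((z(1623) + W) - 2959108) = (1357 - 1*2/593)/((1623 - 1750766) - 2959108) = (1357 - 2/593)/(-1749143 - 2959108) = (804699/593)/(-4708251) = (804699/593)*(-1/4708251) = -89411/310221427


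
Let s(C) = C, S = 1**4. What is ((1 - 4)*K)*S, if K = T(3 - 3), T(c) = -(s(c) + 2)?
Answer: 6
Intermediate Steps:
S = 1
T(c) = -2 - c (T(c) = -(c + 2) = -(2 + c) = -2 - c)
K = -2 (K = -2 - (3 - 3) = -2 - 1*0 = -2 + 0 = -2)
((1 - 4)*K)*S = ((1 - 4)*(-2))*1 = -3*(-2)*1 = 6*1 = 6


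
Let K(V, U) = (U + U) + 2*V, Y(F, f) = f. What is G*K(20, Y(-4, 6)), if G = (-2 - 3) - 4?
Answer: -468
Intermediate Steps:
K(V, U) = 2*U + 2*V
G = -9 (G = -5 - 4 = -9)
G*K(20, Y(-4, 6)) = -9*(2*6 + 2*20) = -9*(12 + 40) = -9*52 = -468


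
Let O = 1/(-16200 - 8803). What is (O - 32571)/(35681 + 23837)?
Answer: -407186357/744064277 ≈ -0.54725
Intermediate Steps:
O = -1/25003 (O = 1/(-25003) = -1/25003 ≈ -3.9995e-5)
(O - 32571)/(35681 + 23837) = (-1/25003 - 32571)/(35681 + 23837) = -814372714/25003/59518 = -814372714/25003*1/59518 = -407186357/744064277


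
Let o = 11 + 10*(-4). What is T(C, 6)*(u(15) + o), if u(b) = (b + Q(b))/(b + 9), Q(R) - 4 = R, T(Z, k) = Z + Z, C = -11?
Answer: 3641/6 ≈ 606.83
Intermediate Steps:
T(Z, k) = 2*Z
Q(R) = 4 + R
u(b) = (4 + 2*b)/(9 + b) (u(b) = (b + (4 + b))/(b + 9) = (4 + 2*b)/(9 + b))
o = -29 (o = 11 - 40 = -29)
T(C, 6)*(u(15) + o) = (2*(-11))*(2*(2 + 15)/(9 + 15) - 29) = -22*(2*17/24 - 29) = -22*(2*(1/24)*17 - 29) = -22*(17/12 - 29) = -22*(-331/12) = 3641/6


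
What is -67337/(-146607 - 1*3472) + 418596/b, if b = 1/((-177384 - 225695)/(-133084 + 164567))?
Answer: -25322415895938865/4724937157 ≈ -5.3593e+6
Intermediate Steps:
b = -31483/403079 (b = 1/(-403079/31483) = -31483/403079 ≈ -0.078106)
-67337/(-146607 - 1*3472) + 418596/b = -67337/(-146607 - 1*3472) + 418596/(-31483/403079) = -67337/(-146607 - 3472) + 418596*(-403079/31483) = -67337/(-150079) - 168727257084/31483 = -67337*(-1/150079) - 168727257084/31483 = 67337/150079 - 168727257084/31483 = -25322415895938865/4724937157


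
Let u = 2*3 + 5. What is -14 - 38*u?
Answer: -432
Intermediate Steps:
u = 11 (u = 6 + 5 = 11)
-14 - 38*u = -14 - 38*11 = -14 - 418 = -432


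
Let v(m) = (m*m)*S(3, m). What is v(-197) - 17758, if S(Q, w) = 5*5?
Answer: 952467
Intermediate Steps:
S(Q, w) = 25
v(m) = 25*m**2 (v(m) = (m*m)*25 = m**2*25 = 25*m**2)
v(-197) - 17758 = 25*(-197)**2 - 17758 = 25*38809 - 17758 = 970225 - 17758 = 952467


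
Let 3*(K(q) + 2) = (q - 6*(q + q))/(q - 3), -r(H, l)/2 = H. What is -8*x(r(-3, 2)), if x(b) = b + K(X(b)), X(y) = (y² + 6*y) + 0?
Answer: -32/23 ≈ -1.3913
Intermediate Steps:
r(H, l) = -2*H
X(y) = y² + 6*y
K(q) = -2 - 11*q/(3*(-3 + q)) (K(q) = -2 + ((q - 6*(q + q))/(q - 3))/3 = -2 + ((q - 12*q)/(-3 + q))/3 = -2 + ((-11*q)/(-3 + q))/3 = -2 + (-11*q/(-3 + q))/3 = -2 - 11*q/(3*(-3 + q)))
x(b) = b + (18 - 17*b*(6 + b))/(3*(-3 + b*(6 + b)))
-8*x(r(-3, 2)) = -8*(6 + (-2*(-3))³ - (-74)*(-3) + (-2*(-3))²/3)/(-3 + (-2*(-3))² + 6*(-2*(-3))) = -8*(6 + 6³ - 37*6 + (⅓)*6²)/(-3 + 6² + 6*6) = -8*(6 + 216 - 222 + (⅓)*36)/(-3 + 36 + 36) = -8*(6 + 216 - 222 + 12)/69 = -8*12/69 = -8*4/23 = -32/23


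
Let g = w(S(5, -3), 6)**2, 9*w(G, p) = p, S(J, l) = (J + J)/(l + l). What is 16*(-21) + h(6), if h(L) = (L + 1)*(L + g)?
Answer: -2618/9 ≈ -290.89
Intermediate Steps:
S(J, l) = J/l (S(J, l) = (2*J)/((2*l)) = (2*J)*(1/(2*l)) = J/l)
w(G, p) = p/9
g = 4/9 (g = ((1/9)*6)**2 = (2/3)**2 = 4/9 ≈ 0.44444)
h(L) = (1 + L)*(4/9 + L) (h(L) = (L + 1)*(L + 4/9) = (1 + L)*(4/9 + L))
16*(-21) + h(6) = 16*(-21) + (4/9 + 6**2 + (13/9)*6) = -336 + (4/9 + 36 + 26/3) = -336 + 406/9 = -2618/9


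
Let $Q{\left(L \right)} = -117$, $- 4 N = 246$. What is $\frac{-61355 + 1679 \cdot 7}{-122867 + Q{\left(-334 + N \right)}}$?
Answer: $\frac{24801}{61492} \approx 0.40332$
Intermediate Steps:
$N = - \frac{123}{2}$ ($N = \left(- \frac{1}{4}\right) 246 = - \frac{123}{2} \approx -61.5$)
$\frac{-61355 + 1679 \cdot 7}{-122867 + Q{\left(-334 + N \right)}} = \frac{-61355 + 1679 \cdot 7}{-122867 - 117} = \frac{-61355 + 11753}{-122984} = \left(-49602\right) \left(- \frac{1}{122984}\right) = \frac{24801}{61492}$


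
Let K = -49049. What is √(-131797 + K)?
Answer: 3*I*√20094 ≈ 425.26*I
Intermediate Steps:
√(-131797 + K) = √(-131797 - 49049) = √(-180846) = 3*I*√20094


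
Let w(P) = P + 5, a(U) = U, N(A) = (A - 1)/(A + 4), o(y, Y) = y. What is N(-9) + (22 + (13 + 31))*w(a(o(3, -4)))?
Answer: 530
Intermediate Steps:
N(A) = (-1 + A)/(4 + A)
w(P) = 5 + P
N(-9) + (22 + (13 + 31))*w(a(o(3, -4))) = (-1 - 9)/(4 - 9) + (22 + (13 + 31))*(5 + 3) = -10/(-5) + (22 + 44)*8 = -⅕*(-10) + 66*8 = 2 + 528 = 530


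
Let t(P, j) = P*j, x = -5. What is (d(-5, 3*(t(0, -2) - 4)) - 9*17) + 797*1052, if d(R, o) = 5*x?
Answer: 838266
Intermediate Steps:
d(R, o) = -25 (d(R, o) = 5*(-5) = -25)
(d(-5, 3*(t(0, -2) - 4)) - 9*17) + 797*1052 = (-25 - 9*17) + 797*1052 = (-25 - 153) + 838444 = -178 + 838444 = 838266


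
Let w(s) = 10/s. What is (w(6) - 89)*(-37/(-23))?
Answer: -9694/69 ≈ -140.49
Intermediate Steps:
(w(6) - 89)*(-37/(-23)) = (10/6 - 89)*(-37/(-23)) = (10*(⅙) - 89)*(-37*(-1/23)) = (5/3 - 89)*(37/23) = -262/3*37/23 = -9694/69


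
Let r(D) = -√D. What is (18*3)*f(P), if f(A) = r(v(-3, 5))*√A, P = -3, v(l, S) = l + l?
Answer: 162*√2 ≈ 229.10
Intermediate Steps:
v(l, S) = 2*l
f(A) = -I*√6*√A (f(A) = (-√(2*(-3)))*√A = (-√(-6))*√A = (-I*√6)*√A = -I*√6*√A)
(18*3)*f(P) = (18*3)*(-I*√6*√(-3)) = 54*(-I*√6*I*√3) = 54*(3*√2) = 162*√2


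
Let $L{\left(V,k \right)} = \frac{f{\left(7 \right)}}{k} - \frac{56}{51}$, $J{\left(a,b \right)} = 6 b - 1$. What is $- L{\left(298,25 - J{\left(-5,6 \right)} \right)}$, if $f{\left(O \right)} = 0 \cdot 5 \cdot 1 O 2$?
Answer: $\frac{56}{51} \approx 1.098$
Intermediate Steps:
$f{\left(O \right)} = 0$ ($f{\left(O \right)} = 0 \cdot 1 O 2 = 0 O 2 = 0 \cdot 2 = 0$)
$J{\left(a,b \right)} = -1 + 6 b$
$L{\left(V,k \right)} = - \frac{56}{51}$ ($L{\left(V,k \right)} = \frac{0}{k} - \frac{56}{51} = 0 - \frac{56}{51} = - \frac{56}{51}$)
$- L{\left(298,25 - J{\left(-5,6 \right)} \right)} = \left(-1\right) \left(- \frac{56}{51}\right) = \frac{56}{51}$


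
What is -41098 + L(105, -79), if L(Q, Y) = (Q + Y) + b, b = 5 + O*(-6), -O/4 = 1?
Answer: -41043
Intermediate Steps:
O = -4 (O = -4*1 = -4)
b = 29 (b = 5 - 4*(-6) = 5 + 24 = 29)
L(Q, Y) = 29 + Q + Y (L(Q, Y) = (Q + Y) + 29 = 29 + Q + Y)
-41098 + L(105, -79) = -41098 + (29 + 105 - 79) = -41098 + 55 = -41043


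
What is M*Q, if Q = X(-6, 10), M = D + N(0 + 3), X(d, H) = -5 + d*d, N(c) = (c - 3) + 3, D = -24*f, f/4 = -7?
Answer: 20925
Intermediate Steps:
f = -28 (f = 4*(-7) = -28)
D = 672 (D = -24*(-28) = 672)
N(c) = c (N(c) = (-3 + c) + 3 = c)
X(d, H) = -5 + d²
M = 675 (M = 672 + (0 + 3) = 672 + 3 = 675)
Q = 31 (Q = -5 + (-6)² = -5 + 36 = 31)
M*Q = 675*31 = 20925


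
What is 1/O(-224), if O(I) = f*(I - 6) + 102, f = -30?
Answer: 1/7002 ≈ 0.00014282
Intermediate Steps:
O(I) = 282 - 30*I (O(I) = -30*(I - 6) + 102 = -30*(-6 + I) + 102 = (180 - 30*I) + 102 = 282 - 30*I)
1/O(-224) = 1/(282 - 30*(-224)) = 1/(282 + 6720) = 1/7002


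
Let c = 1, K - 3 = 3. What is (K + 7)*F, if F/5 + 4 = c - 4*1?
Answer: -455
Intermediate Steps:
K = 6 (K = 3 + 3 = 6)
F = -35 (F = -20 + 5*(1 - 4*1) = -20 + 5*(1 - 4) = -20 + 5*(-3) = -20 - 15 = -35)
(K + 7)*F = (6 + 7)*(-35) = 13*(-35) = -455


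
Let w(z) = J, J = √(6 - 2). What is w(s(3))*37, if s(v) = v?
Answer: 74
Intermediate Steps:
J = 2 (J = √4 = 2)
w(z) = 2
w(s(3))*37 = 2*37 = 74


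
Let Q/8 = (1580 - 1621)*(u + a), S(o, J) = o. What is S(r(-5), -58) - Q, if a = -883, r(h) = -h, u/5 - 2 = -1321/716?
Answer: -51796291/179 ≈ -2.8937e+5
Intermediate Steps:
u = 555/716 (u = 10 + 5*(-1321/716) = 10 - 6605/716 = 555/716 ≈ 0.77514)
Q = 51797186/179 (Q = 8*((1580 - 1621)*(555/716 - 883)) = 8*(-41*(-631673/716)) = 8*(25898593/716) = 51797186/179 ≈ 2.8937e+5)
S(r(-5), -58) - Q = -1*(-5) - 1*51797186/179 = 5 - 51797186/179 = -51796291/179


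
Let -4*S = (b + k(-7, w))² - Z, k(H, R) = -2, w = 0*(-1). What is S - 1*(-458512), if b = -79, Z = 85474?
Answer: 1912961/4 ≈ 4.7824e+5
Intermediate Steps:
w = 0
S = 78913/4 (S = -((-79 - 2)² - 1*85474)/4 = -((-81)² - 85474)/4 = -(6561 - 85474)/4 = -¼*(-78913) = 78913/4 ≈ 19728.)
S - 1*(-458512) = 78913/4 - 1*(-458512) = 78913/4 + 458512 = 1912961/4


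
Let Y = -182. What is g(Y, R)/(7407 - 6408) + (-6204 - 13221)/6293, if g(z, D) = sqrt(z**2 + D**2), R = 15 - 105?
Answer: -2775/899 + 2*sqrt(10306)/999 ≈ -2.8835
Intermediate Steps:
R = -90
g(z, D) = sqrt(D**2 + z**2)
g(Y, R)/(7407 - 6408) + (-6204 - 13221)/6293 = sqrt((-90)**2 + (-182)**2)/(7407 - 6408) + (-6204 - 13221)/6293 = sqrt(8100 + 33124)/999 - 19425*1/6293 = sqrt(41224)*(1/999) - 2775/899 = (2*sqrt(10306))*(1/999) - 2775/899 = 2*sqrt(10306)/999 - 2775/899 = -2775/899 + 2*sqrt(10306)/999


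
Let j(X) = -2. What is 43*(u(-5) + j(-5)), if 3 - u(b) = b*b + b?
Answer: -817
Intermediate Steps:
u(b) = 3 - b - b**2 (u(b) = 3 - (b*b + b) = 3 - (b**2 + b) = 3 - (b + b**2) = 3 + (-b - b**2) = 3 - b - b**2)
43*(u(-5) + j(-5)) = 43*((3 - 1*(-5) - 1*(-5)**2) - 2) = 43*((3 + 5 - 1*25) - 2) = 43*((3 + 5 - 25) - 2) = 43*(-17 - 2) = 43*(-19) = -817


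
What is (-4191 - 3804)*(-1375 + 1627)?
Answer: -2014740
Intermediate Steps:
(-4191 - 3804)*(-1375 + 1627) = -7995*252 = -2014740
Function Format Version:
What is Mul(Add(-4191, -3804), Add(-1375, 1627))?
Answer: -2014740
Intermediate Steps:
Mul(Add(-4191, -3804), Add(-1375, 1627)) = Mul(-7995, 252) = -2014740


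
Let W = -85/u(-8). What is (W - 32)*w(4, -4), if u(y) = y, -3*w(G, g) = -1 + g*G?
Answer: -969/8 ≈ -121.13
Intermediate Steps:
w(G, g) = ⅓ - G*g/3 (w(G, g) = -(-1 + g*G)/3 = -(-1 + G*g)/3 = ⅓ - G*g/3)
W = 85/8 (W = -85/(-8) = -85*(-⅛) = 85/8 ≈ 10.625)
(W - 32)*w(4, -4) = (85/8 - 32)*(⅓ - ⅓*4*(-4)) = -171*(⅓ + 16/3)/8 = -171/8*17/3 = -969/8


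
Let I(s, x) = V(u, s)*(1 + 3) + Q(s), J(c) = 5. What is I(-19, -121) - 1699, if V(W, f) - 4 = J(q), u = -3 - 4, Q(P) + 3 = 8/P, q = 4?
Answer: -31662/19 ≈ -1666.4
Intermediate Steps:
Q(P) = -3 + 8/P
u = -7
V(W, f) = 9 (V(W, f) = 4 + 5 = 9)
I(s, x) = 33 + 8/s (I(s, x) = 9*(1 + 3) + (-3 + 8/s) = 9*4 + (-3 + 8/s) = 36 + (-3 + 8/s) = 33 + 8/s)
I(-19, -121) - 1699 = (33 + 8/(-19)) - 1699 = (33 + 8*(-1/19)) - 1699 = (33 - 8/19) - 1699 = 619/19 - 1699 = -31662/19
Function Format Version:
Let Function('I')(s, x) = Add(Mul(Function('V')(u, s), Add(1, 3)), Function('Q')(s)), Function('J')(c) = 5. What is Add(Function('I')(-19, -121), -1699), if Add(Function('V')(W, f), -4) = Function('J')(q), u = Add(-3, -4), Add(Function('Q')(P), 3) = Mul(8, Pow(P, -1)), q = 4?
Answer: Rational(-31662, 19) ≈ -1666.4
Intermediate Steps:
Function('Q')(P) = Add(-3, Mul(8, Pow(P, -1)))
u = -7
Function('V')(W, f) = 9 (Function('V')(W, f) = Add(4, 5) = 9)
Function('I')(s, x) = Add(33, Mul(8, Pow(s, -1))) (Function('I')(s, x) = Add(Mul(9, Add(1, 3)), Add(-3, Mul(8, Pow(s, -1)))) = Add(Mul(9, 4), Add(-3, Mul(8, Pow(s, -1)))) = Add(36, Add(-3, Mul(8, Pow(s, -1)))) = Add(33, Mul(8, Pow(s, -1))))
Add(Function('I')(-19, -121), -1699) = Add(Add(33, Mul(8, Pow(-19, -1))), -1699) = Add(Add(33, Mul(8, Rational(-1, 19))), -1699) = Add(Add(33, Rational(-8, 19)), -1699) = Add(Rational(619, 19), -1699) = Rational(-31662, 19)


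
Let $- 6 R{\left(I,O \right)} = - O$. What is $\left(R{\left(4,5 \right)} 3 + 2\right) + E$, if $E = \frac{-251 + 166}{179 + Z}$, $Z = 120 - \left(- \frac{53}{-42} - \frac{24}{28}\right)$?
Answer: $\frac{105729}{25082} \approx 4.2153$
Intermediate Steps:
$R{\left(I,O \right)} = \frac{O}{6}$ ($R{\left(I,O \right)} = - \frac{\left(-1\right) O}{6} = \frac{O}{6}$)
$Z = \frac{5023}{42}$ ($Z = 120 - \left(\left(-53\right) \left(- \frac{1}{42}\right) - \frac{6}{7}\right) = 120 - \left(\frac{53}{42} - \frac{6}{7}\right) = 120 - \frac{17}{42} = \frac{5023}{42} \approx 119.6$)
$E = - \frac{3570}{12541}$ ($E = \frac{-251 + 166}{179 + \frac{5023}{42}} = - \frac{85}{\frac{12541}{42}} = \left(-85\right) \frac{42}{12541} = - \frac{3570}{12541} \approx -0.28467$)
$\left(R{\left(4,5 \right)} 3 + 2\right) + E = \left(\frac{1}{6} \cdot 5 \cdot 3 + 2\right) - \frac{3570}{12541} = \left(\frac{5}{6} \cdot 3 + 2\right) - \frac{3570}{12541} = \left(\frac{5}{2} + 2\right) - \frac{3570}{12541} = \frac{9}{2} - \frac{3570}{12541} = \frac{105729}{25082}$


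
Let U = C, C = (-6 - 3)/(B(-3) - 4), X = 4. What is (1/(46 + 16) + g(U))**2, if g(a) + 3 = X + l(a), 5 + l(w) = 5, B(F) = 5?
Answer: 3969/3844 ≈ 1.0325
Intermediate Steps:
l(w) = 0 (l(w) = -5 + 5 = 0)
C = -9 (C = (-6 - 3)/(5 - 4) = -9/1 = -9*1 = -9)
U = -9
g(a) = 1 (g(a) = -3 + (4 + 0) = -3 + 4 = 1)
(1/(46 + 16) + g(U))**2 = (1/(46 + 16) + 1)**2 = (1/62 + 1)**2 = (63/62)**2 = 3969/3844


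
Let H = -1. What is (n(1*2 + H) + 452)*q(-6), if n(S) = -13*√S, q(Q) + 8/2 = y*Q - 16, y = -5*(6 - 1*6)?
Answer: -8780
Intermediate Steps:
y = 0 (y = -5*(6 - 6) = -5*0 = 0)
q(Q) = -20 (q(Q) = -4 + (0*Q - 16) = -4 + (0 - 16) = -4 - 16 = -20)
(n(1*2 + H) + 452)*q(-6) = (-13*√(1*2 - 1) + 452)*(-20) = (-13*√(2 - 1) + 452)*(-20) = (-13*√1 + 452)*(-20) = (-13*1 + 452)*(-20) = (-13 + 452)*(-20) = 439*(-20) = -8780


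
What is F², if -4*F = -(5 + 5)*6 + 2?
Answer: 841/4 ≈ 210.25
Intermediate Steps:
F = 29/2 (F = -(-(5 + 5)*6 + 2)/4 = -(-1*10*6 + 2)/4 = -(-10*6 + 2)/4 = -(-60 + 2)/4 = -¼*(-58) = 29/2 ≈ 14.500)
F² = (29/2)² = 841/4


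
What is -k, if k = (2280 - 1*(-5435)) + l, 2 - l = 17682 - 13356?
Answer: -3391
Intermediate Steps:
l = -4324 (l = 2 - (17682 - 13356) = 2 - 1*4326 = 2 - 4326 = -4324)
k = 3391 (k = (2280 - 1*(-5435)) - 4324 = (2280 + 5435) - 4324 = 7715 - 4324 = 3391)
-k = -1*3391 = -3391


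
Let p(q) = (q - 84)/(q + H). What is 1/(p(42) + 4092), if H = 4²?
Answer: 29/118647 ≈ 0.00024442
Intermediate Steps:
H = 16
p(q) = (-84 + q)/(16 + q) (p(q) = (q - 84)/(q + 16) = (-84 + q)/(16 + q))
1/(p(42) + 4092) = 1/((-84 + 42)/(16 + 42) + 4092) = 1/(-42/58 + 4092) = 1/((1/58)*(-42) + 4092) = 1/(-21/29 + 4092) = 1/(118647/29) = 29/118647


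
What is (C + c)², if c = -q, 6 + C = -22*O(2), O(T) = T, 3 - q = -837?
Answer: 792100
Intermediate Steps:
q = 840 (q = 3 - 1*(-837) = 3 + 837 = 840)
C = -50 (C = -6 - 22*2 = -6 - 44 = -50)
c = -840 (c = -1*840 = -840)
(C + c)² = (-50 - 840)² = (-890)² = 792100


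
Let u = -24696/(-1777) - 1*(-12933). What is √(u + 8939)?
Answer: 2*√17277433370/1777 ≈ 147.94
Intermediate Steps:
u = 23006637/1777 (u = -24696*(-1/1777) + 12933 = 24696/1777 + 12933 = 23006637/1777 ≈ 12947.)
√(u + 8939) = √(23006637/1777 + 8939) = √(38891240/1777) = 2*√17277433370/1777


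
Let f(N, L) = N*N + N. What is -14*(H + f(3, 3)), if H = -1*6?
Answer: -84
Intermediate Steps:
f(N, L) = N + N**2 (f(N, L) = N**2 + N = N + N**2)
H = -6
-14*(H + f(3, 3)) = -14*(-6 + 3*(1 + 3)) = -14*(-6 + 3*4) = -14*(-6 + 12) = -14*6 = -84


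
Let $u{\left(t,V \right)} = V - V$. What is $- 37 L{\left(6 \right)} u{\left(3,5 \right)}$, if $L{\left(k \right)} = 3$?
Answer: $0$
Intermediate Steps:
$u{\left(t,V \right)} = 0$
$- 37 L{\left(6 \right)} u{\left(3,5 \right)} = \left(-37\right) 3 \cdot 0 = \left(-111\right) 0 = 0$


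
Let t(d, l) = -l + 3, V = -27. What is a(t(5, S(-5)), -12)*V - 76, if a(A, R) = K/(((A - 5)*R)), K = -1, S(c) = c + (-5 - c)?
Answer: -307/4 ≈ -76.750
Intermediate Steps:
S(c) = -5
t(d, l) = 3 - l
a(A, R) = -1/(R*(-5 + A)) (a(A, R) = -1/((A - 5)*R) = -1/((-5 + A)*R) = -1/(R*(-5 + A)))
a(t(5, S(-5)), -12)*V - 76 = -1/(-12*(-5 + (3 - 1*(-5))))*(-27) - 76 = -1*(-1/12)/(-5 + (3 + 5))*(-27) - 76 = -1*(-1/12)/(-5 + 8)*(-27) - 76 = -1*(-1/12)/3*(-27) - 76 = -1*(-1/12)*1/3*(-27) - 76 = (1/36)*(-27) - 76 = -3/4 - 76 = -307/4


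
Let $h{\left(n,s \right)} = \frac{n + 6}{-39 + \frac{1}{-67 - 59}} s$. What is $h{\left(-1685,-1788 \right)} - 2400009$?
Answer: $- \frac{12174302787}{4915} \approx -2.477 \cdot 10^{6}$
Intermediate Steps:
$h{\left(n,s \right)} = s \left(- \frac{756}{4915} - \frac{126 n}{4915}\right)$ ($h{\left(n,s \right)} = \frac{6 + n}{-39 + \frac{1}{-126}} s = \frac{6 + n}{-39 - \frac{1}{126}} s = \frac{6 + n}{- \frac{4915}{126}} s = \left(6 + n\right) \left(- \frac{126}{4915}\right) s = \left(- \frac{756}{4915} - \frac{126 n}{4915}\right) s = s \left(- \frac{756}{4915} - \frac{126 n}{4915}\right)$)
$h{\left(-1685,-1788 \right)} - 2400009 = \left(- \frac{126}{4915}\right) \left(-1788\right) \left(6 - 1685\right) - 2400009 = \left(- \frac{126}{4915}\right) \left(-1788\right) \left(-1679\right) - 2400009 = - \frac{378258552}{4915} - 2400009 = - \frac{12174302787}{4915}$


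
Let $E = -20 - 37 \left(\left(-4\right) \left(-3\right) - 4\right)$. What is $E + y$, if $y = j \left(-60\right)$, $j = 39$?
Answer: $-2656$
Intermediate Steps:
$y = -2340$ ($y = 39 \left(-60\right) = -2340$)
$E = -316$ ($E = -20 - 37 \left(12 - 4\right) = -20 - 296 = -316$)
$E + y = -316 - 2340 = -2656$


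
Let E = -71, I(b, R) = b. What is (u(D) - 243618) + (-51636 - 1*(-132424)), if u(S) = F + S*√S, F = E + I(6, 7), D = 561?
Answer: -162895 + 561*√561 ≈ -1.4961e+5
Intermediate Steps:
F = -65 (F = -71 + 6 = -65)
u(S) = -65 + S^(3/2) (u(S) = -65 + S*√S = -65 + S^(3/2))
(u(D) - 243618) + (-51636 - 1*(-132424)) = ((-65 + 561^(3/2)) - 243618) + (-51636 - 1*(-132424)) = ((-65 + 561*√561) - 243618) + (-51636 + 132424) = (-243683 + 561*√561) + 80788 = -162895 + 561*√561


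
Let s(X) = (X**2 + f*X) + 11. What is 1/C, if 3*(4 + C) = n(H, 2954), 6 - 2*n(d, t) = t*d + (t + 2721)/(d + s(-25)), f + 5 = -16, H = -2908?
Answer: 10482/15007109533 ≈ 6.9847e-7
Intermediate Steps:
f = -21 (f = -5 - 16 = -21)
s(X) = 11 + X**2 - 21*X (s(X) = (X**2 - 21*X) + 11 = 11 + X**2 - 21*X)
n(d, t) = 3 - d*t/2 - (2721 + t)/(2*(1161 + d)) (n(d, t) = 3 - (t*d + (t + 2721)/(d + (11 + (-25)**2 - 21*(-25))))/2 = 3 - (d*t + (2721 + t)/(d + (11 + 625 + 525)))/2 = 3 - (d*t + (2721 + t)/(d + 1161))/2 = 3 - (d*t + (2721 + t)/(1161 + d))/2 = 3 + (-d*t/2 - (2721 + t)/(2*(1161 + d))) = 3 - d*t/2 - (2721 + t)/(2*(1161 + d)))
C = 15007109533/10482 (C = -4 + ((4245 - 1*2954 + 6*(-2908) - 1*2954*(-2908)**2 - 1161*(-2908)*2954)/(2*(1161 - 2908)))/3 = -4 + ((1/2)*(4245 - 2954 - 17448 - 1*2954*8456464 + 9973259352)/(-1747))/3 = -4 + ((1/2)*(-1/1747)*(4245 - 2954 - 17448 - 24980394656 + 9973259352))/3 = -4 + ((1/2)*(-1/1747)*(-15007151461))/3 = -4 + (1/3)*(15007151461/3494) = -4 + 15007151461/10482 = 15007109533/10482 ≈ 1.4317e+6)
1/C = 1/(15007109533/10482) = 10482/15007109533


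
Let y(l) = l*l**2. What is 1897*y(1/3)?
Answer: 1897/27 ≈ 70.259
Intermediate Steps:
y(l) = l**3
1897*y(1/3) = 1897*(1/3)**3 = 1897*(1/27) = 1897/27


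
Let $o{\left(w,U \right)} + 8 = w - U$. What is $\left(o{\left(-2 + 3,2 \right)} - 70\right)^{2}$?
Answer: $6241$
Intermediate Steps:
$o{\left(w,U \right)} = -8 + w - U$ ($o{\left(w,U \right)} = -8 - \left(U - w\right) = -8 + w - U$)
$\left(o{\left(-2 + 3,2 \right)} - 70\right)^{2} = \left(\left(-8 + \left(-2 + 3\right) - 2\right) - 70\right)^{2} = \left(\left(-8 + 1 - 2\right) - 70\right)^{2} = \left(-9 - 70\right)^{2} = \left(-79\right)^{2} = 6241$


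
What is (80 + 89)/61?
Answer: 169/61 ≈ 2.7705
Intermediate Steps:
(80 + 89)/61 = 169*(1/61) = 169/61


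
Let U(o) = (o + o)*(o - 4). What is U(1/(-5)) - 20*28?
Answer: -13958/25 ≈ -558.32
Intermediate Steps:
U(o) = 2*o*(-4 + o) (U(o) = (2*o)*(-4 + o) = 2*o*(-4 + o))
U(1/(-5)) - 20*28 = 2*(-4 + 1/(-5))/(-5) - 20*28 = 2*(-1/5)*(-4 - 1/5) - 560 = 2*(-1/5)*(-21/5) - 560 = 42/25 - 560 = -13958/25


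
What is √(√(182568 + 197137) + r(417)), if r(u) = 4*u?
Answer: √(1668 + √379705) ≈ 47.793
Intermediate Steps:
√(√(182568 + 197137) + r(417)) = √(√(182568 + 197137) + 4*417) = √(√379705 + 1668) = √(1668 + √379705)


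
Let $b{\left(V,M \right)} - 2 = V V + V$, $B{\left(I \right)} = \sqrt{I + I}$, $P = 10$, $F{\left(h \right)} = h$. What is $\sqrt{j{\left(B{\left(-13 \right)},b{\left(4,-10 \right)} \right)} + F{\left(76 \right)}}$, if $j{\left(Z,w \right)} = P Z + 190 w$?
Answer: $\sqrt{4256 + 10 i \sqrt{26}} \approx 65.239 + 0.3908 i$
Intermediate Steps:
$B{\left(I \right)} = \sqrt{2} \sqrt{I}$ ($B{\left(I \right)} = \sqrt{2 I} = \sqrt{2} \sqrt{I}$)
$b{\left(V,M \right)} = 2 + V + V^{2}$ ($b{\left(V,M \right)} = 2 + \left(V V + V\right) = 2 + \left(V^{2} + V\right) = 2 + \left(V + V^{2}\right) = 2 + V + V^{2}$)
$j{\left(Z,w \right)} = 10 Z + 190 w$
$\sqrt{j{\left(B{\left(-13 \right)},b{\left(4,-10 \right)} \right)} + F{\left(76 \right)}} = \sqrt{\left(10 \sqrt{2} \sqrt{-13} + 190 \left(2 + 4 + 4^{2}\right)\right) + 76} = \sqrt{\left(10 \sqrt{2} i \sqrt{13} + 190 \left(2 + 4 + 16\right)\right) + 76} = \sqrt{\left(10 i \sqrt{26} + 190 \cdot 22\right) + 76} = \sqrt{\left(10 i \sqrt{26} + 4180\right) + 76} = \sqrt{\left(4180 + 10 i \sqrt{26}\right) + 76} = \sqrt{4256 + 10 i \sqrt{26}}$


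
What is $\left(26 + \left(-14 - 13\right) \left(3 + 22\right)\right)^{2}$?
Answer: $421201$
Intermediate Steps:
$\left(26 + \left(-14 - 13\right) \left(3 + 22\right)\right)^{2} = \left(26 - 675\right)^{2} = \left(-649\right)^{2} = 421201$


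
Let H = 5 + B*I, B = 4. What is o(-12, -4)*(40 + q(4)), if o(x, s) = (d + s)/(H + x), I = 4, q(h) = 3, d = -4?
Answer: -344/9 ≈ -38.222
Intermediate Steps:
H = 21 (H = 5 + 4*4 = 5 + 16 = 21)
o(x, s) = (-4 + s)/(21 + x)
o(-12, -4)*(40 + q(4)) = ((-4 - 4)/(21 - 12))*(40 + 3) = (-8/9)*43 = ((⅑)*(-8))*43 = -8/9*43 = -344/9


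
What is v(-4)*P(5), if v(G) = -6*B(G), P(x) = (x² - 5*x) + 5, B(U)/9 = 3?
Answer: -810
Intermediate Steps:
B(U) = 27 (B(U) = 9*3 = 27)
P(x) = 5 + x² - 5*x
v(G) = -162 (v(G) = -6*27 = -162)
v(-4)*P(5) = -162*(5 + 5² - 5*5) = -162*(5 + 25 - 25) = -162*5 = -810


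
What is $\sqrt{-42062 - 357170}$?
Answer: $8 i \sqrt{6238} \approx 631.85 i$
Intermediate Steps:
$\sqrt{-42062 - 357170} = \sqrt{-399232} = 8 i \sqrt{6238}$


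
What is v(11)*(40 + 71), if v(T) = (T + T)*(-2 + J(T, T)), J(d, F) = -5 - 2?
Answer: -21978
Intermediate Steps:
J(d, F) = -7
v(T) = -18*T (v(T) = (T + T)*(-2 - 7) = (2*T)*(-9) = -18*T)
v(11)*(40 + 71) = (-18*11)*(40 + 71) = -198*111 = -21978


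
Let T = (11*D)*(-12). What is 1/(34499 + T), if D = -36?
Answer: 1/39251 ≈ 2.5477e-5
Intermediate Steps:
T = 4752 (T = (11*(-36))*(-12) = -396*(-12) = 4752)
1/(34499 + T) = 1/(34499 + 4752) = 1/39251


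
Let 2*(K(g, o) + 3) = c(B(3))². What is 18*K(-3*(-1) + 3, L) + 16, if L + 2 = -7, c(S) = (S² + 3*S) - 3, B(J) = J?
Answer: 1987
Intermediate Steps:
c(S) = -3 + S² + 3*S
L = -9 (L = -2 - 7 = -9)
K(g, o) = 219/2 (K(g, o) = -3 + (-3 + 3² + 3*3)²/2 = -3 + (-3 + 9 + 9)²/2 = -3 + (½)*15² = -3 + (½)*225 = -3 + 225/2 = 219/2)
18*K(-3*(-1) + 3, L) + 16 = 18*(219/2) + 16 = 1971 + 16 = 1987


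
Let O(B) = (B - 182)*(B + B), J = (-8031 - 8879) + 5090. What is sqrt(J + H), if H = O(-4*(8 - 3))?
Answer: 2*I*sqrt(935) ≈ 61.156*I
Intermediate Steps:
J = -11820 (J = -16910 + 5090 = -11820)
O(B) = 2*B*(-182 + B) (O(B) = (-182 + B)*(2*B) = 2*B*(-182 + B))
H = 8080 (H = 2*(-4*(8 - 3))*(-182 - 4*(8 - 3)) = 2*(-4*5)*(-182 - 4*5) = 2*(-20)*(-182 - 20) = 2*(-20)*(-202) = 8080)
sqrt(J + H) = sqrt(-11820 + 8080) = sqrt(-3740) = 2*I*sqrt(935)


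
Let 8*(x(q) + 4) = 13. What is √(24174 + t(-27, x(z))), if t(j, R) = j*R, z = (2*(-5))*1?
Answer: 3*√43090/4 ≈ 155.69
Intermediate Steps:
z = -10 (z = -10*1 = -10)
x(q) = -19/8 (x(q) = -4 + (⅛)*13 = -4 + 13/8 = -19/8)
t(j, R) = R*j
√(24174 + t(-27, x(z))) = √(24174 - 19/8*(-27)) = √(24174 + 513/8) = √(193905/8) = 3*√43090/4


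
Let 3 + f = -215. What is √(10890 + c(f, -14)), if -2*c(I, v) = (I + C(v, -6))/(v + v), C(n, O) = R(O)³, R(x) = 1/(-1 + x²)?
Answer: √261375432510/4900 ≈ 104.34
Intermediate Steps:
f = -218 (f = -3 - 215 = -218)
C(n, O) = (-1 + O²)⁻³ (C(n, O) = (1/(-1 + O²))³ = (-1 + O²)⁻³)
c(I, v) = -(1/42875 + I)/(4*v) (c(I, v) = -(I + (-1 + (-6)²)⁻³)/(2*(v + v)) = -(I + (-1 + 36)⁻³)/(2*(2*v)) = -(I + 35⁻³)*1/(2*v)/2 = -(I + 1/42875)*1/(2*v)/2 = -(1/42875 + I)*1/(2*v)/2 = -(1/42875 + I)/(4*v))
√(10890 + c(f, -14)) = √(10890 + (1/171500)*(-1 - 42875*(-218))/(-14)) = √(10890 + (1/171500)*(-1/14)*(-1 + 9346750)) = √(10890 + (1/171500)*(-1/14)*9346749) = √(10890 - 9346749/2401000) = √(26137543251/2401000) = √261375432510/4900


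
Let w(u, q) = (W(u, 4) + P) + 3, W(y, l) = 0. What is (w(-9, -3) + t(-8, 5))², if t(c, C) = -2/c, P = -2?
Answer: 25/16 ≈ 1.5625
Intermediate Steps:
w(u, q) = 1 (w(u, q) = (0 - 2) + 3 = -2 + 3 = 1)
(w(-9, -3) + t(-8, 5))² = (1 - 2/(-8))² = (1 - 2*(-⅛))² = (1 + ¼)² = (5/4)² = 25/16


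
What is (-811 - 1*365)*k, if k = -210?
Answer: 246960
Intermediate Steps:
(-811 - 1*365)*k = (-811 - 1*365)*(-210) = (-811 - 365)*(-210) = -1176*(-210) = 246960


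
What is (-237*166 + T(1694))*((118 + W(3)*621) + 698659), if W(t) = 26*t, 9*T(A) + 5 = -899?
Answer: -265247875130/9 ≈ -2.9472e+10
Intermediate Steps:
T(A) = -904/9 (T(A) = -5/9 + (⅑)*(-899) = -5/9 - 899/9 = -904/9)
(-237*166 + T(1694))*((118 + W(3)*621) + 698659) = (-237*166 - 904/9)*((118 + (26*3)*621) + 698659) = (-39342 - 904/9)*((118 + 78*621) + 698659) = -354982*((118 + 48438) + 698659)/9 = -354982*(48556 + 698659)/9 = -354982/9*747215 = -265247875130/9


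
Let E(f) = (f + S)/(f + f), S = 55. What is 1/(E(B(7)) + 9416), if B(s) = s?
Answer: 7/65943 ≈ 0.00010615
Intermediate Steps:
E(f) = (55 + f)/(2*f) (E(f) = (f + 55)/(f + f) = (55 + f)/((2*f)) = (55 + f)*(1/(2*f)) = (55 + f)/(2*f))
1/(E(B(7)) + 9416) = 1/((½)*(55 + 7)/7 + 9416) = 1/((½)*(⅐)*62 + 9416) = 1/(31/7 + 9416) = 1/(65943/7) = 7/65943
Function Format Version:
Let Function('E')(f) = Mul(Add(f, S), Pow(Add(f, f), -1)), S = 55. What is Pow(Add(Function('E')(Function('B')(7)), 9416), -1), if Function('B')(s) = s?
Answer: Rational(7, 65943) ≈ 0.00010615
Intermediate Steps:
Function('E')(f) = Mul(Rational(1, 2), Pow(f, -1), Add(55, f)) (Function('E')(f) = Mul(Add(f, 55), Pow(Add(f, f), -1)) = Mul(Add(55, f), Pow(Mul(2, f), -1)) = Mul(Add(55, f), Mul(Rational(1, 2), Pow(f, -1))) = Mul(Rational(1, 2), Pow(f, -1), Add(55, f)))
Pow(Add(Function('E')(Function('B')(7)), 9416), -1) = Pow(Add(Mul(Rational(1, 2), Pow(7, -1), Add(55, 7)), 9416), -1) = Pow(Add(Mul(Rational(1, 2), Rational(1, 7), 62), 9416), -1) = Pow(Add(Rational(31, 7), 9416), -1) = Pow(Rational(65943, 7), -1) = Rational(7, 65943)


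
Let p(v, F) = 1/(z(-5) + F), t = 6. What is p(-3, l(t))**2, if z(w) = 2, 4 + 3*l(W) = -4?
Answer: 9/4 ≈ 2.2500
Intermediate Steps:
l(W) = -8/3 (l(W) = -4/3 + (1/3)*(-4) = -4/3 - 4/3 = -8/3)
p(v, F) = 1/(2 + F)
p(-3, l(t))**2 = (1/(2 - 8/3))**2 = (1/(-2/3))**2 = (-3/2)**2 = 9/4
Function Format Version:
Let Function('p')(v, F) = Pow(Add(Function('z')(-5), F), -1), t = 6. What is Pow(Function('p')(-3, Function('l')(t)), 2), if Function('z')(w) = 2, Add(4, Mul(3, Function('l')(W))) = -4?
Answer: Rational(9, 4) ≈ 2.2500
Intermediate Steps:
Function('l')(W) = Rational(-8, 3) (Function('l')(W) = Add(Rational(-4, 3), Mul(Rational(1, 3), -4)) = Add(Rational(-4, 3), Rational(-4, 3)) = Rational(-8, 3))
Function('p')(v, F) = Pow(Add(2, F), -1)
Pow(Function('p')(-3, Function('l')(t)), 2) = Pow(Pow(Add(2, Rational(-8, 3)), -1), 2) = Pow(Pow(Rational(-2, 3), -1), 2) = Pow(Rational(-3, 2), 2) = Rational(9, 4)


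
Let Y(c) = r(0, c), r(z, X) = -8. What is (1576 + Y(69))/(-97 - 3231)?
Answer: -49/104 ≈ -0.47115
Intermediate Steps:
Y(c) = -8
(1576 + Y(69))/(-97 - 3231) = (1576 - 8)/(-97 - 3231) = 1568/(-3328) = 1568*(-1/3328) = -49/104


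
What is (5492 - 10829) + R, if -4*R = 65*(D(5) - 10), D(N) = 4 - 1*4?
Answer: -10349/2 ≈ -5174.5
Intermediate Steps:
D(N) = 0 (D(N) = 4 - 4 = 0)
R = 325/2 (R = -65*(0 - 10)/4 = -65*(-10)/4 = -¼*(-650) = 325/2 ≈ 162.50)
(5492 - 10829) + R = (5492 - 10829) + 325/2 = -5337 + 325/2 = -10349/2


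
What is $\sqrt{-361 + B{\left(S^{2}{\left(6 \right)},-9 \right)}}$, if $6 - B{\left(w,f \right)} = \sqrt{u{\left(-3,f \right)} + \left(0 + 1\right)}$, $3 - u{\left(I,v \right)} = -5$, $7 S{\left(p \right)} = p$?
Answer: $i \sqrt{358} \approx 18.921 i$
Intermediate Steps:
$S{\left(p \right)} = \frac{p}{7}$
$u{\left(I,v \right)} = 8$ ($u{\left(I,v \right)} = 3 - -5 = 3 + 5 = 8$)
$B{\left(w,f \right)} = 3$ ($B{\left(w,f \right)} = 6 - \sqrt{8 + \left(0 + 1\right)} = 6 - \sqrt{8 + 1} = 6 - \sqrt{9} = 6 - 3 = 3$)
$\sqrt{-361 + B{\left(S^{2}{\left(6 \right)},-9 \right)}} = \sqrt{-361 + 3} = \sqrt{-358} = i \sqrt{358}$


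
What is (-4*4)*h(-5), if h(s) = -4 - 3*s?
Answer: -176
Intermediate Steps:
h(s) = -4 - 3*s
(-4*4)*h(-5) = (-4*4)*(-4 - 3*(-5)) = -16*(-4 + 15) = -16*11 = -176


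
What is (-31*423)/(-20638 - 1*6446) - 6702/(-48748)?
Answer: 68395791/110024236 ≈ 0.62164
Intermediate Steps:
(-31*423)/(-20638 - 1*6446) - 6702/(-48748) = -13113/(-20638 - 6446) - 6702*(-1/48748) = -13113/(-27084) + 3351/24374 = -13113*(-1/27084) + 3351/24374 = 4371/9028 + 3351/24374 = 68395791/110024236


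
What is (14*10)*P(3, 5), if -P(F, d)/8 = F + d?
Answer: -8960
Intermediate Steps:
P(F, d) = -8*F - 8*d (P(F, d) = -8*(F + d) = -8*F - 8*d)
(14*10)*P(3, 5) = (14*10)*(-8*3 - 8*5) = 140*(-24 - 40) = 140*(-64) = -8960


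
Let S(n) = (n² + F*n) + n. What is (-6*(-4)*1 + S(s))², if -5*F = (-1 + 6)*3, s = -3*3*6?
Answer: 9290304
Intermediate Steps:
s = -54 (s = -9*6 = -54)
F = -3 (F = -(-1 + 6)*3/5 = -3 ≈ -3.0000)
S(n) = n² - 2*n (S(n) = (n² - 3*n) + n = n² - 2*n)
(-6*(-4)*1 + S(s))² = (-6*(-4)*1 - 54*(-2 - 54))² = (24*1 - 54*(-56))² = (24 + 3024)² = 3048² = 9290304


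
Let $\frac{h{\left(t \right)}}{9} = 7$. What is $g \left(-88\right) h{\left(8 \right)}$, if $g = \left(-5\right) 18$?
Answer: $498960$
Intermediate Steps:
$g = -90$
$h{\left(t \right)} = 63$ ($h{\left(t \right)} = 9 \cdot 7 = 63$)
$g \left(-88\right) h{\left(8 \right)} = \left(-90\right) \left(-88\right) 63 = 7920 \cdot 63 = 498960$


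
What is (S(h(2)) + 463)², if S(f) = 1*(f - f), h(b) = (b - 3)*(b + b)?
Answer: 214369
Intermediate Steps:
h(b) = 2*b*(-3 + b) (h(b) = (-3 + b)*(2*b) = 2*b*(-3 + b))
S(f) = 0 (S(f) = 1*0 = 0)
(S(h(2)) + 463)² = (0 + 463)² = 463² = 214369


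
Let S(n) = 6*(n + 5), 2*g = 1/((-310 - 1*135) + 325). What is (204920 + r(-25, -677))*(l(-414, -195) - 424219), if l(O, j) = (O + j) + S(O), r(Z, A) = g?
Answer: -10507035079159/120 ≈ -8.7559e+10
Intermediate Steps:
g = -1/240 (g = 1/(2*((-310 - 1*135) + 325)) = 1/(2*((-310 - 135) + 325)) = 1/(2*(-445 + 325)) = (1/2)/(-120) = (1/2)*(-1/120) = -1/240 ≈ -0.0041667)
S(n) = 30 + 6*n (S(n) = 6*(5 + n) = 30 + 6*n)
r(Z, A) = -1/240
l(O, j) = 30 + j + 7*O (l(O, j) = (O + j) + (30 + 6*O) = 30 + j + 7*O)
(204920 + r(-25, -677))*(l(-414, -195) - 424219) = (204920 - 1/240)*((30 - 195 + 7*(-414)) - 424219) = 49180799*((30 - 195 - 2898) - 424219)/240 = 49180799*(-3063 - 424219)/240 = (49180799/240)*(-427282) = -10507035079159/120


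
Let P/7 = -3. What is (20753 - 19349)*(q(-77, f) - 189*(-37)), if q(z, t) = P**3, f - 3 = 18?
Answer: -3184272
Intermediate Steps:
P = -21 (P = 7*(-3) = -21)
f = 21 (f = 3 + 18 = 21)
q(z, t) = -9261 (q(z, t) = (-21)**3 = -9261)
(20753 - 19349)*(q(-77, f) - 189*(-37)) = (20753 - 19349)*(-9261 - 189*(-37)) = 1404*(-9261 + 6993) = 1404*(-2268) = -3184272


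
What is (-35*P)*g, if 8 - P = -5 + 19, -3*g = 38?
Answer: -2660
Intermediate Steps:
g = -38/3 (g = -1/3*38 = -38/3 ≈ -12.667)
P = -6 (P = 8 - (-5 + 19) = 8 - 1*14 = 8 - 14 = -6)
(-35*P)*g = -35*(-6)*(-38/3) = 210*(-38/3) = -2660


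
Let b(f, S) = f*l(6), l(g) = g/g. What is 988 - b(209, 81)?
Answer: 779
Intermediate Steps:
l(g) = 1
b(f, S) = f (b(f, S) = f*1 = f)
988 - b(209, 81) = 988 - 1*209 = 988 - 209 = 779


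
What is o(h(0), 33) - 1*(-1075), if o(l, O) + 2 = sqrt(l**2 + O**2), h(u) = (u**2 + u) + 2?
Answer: 1073 + sqrt(1093) ≈ 1106.1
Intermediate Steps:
h(u) = 2 + u + u**2 (h(u) = (u + u**2) + 2 = 2 + u + u**2)
o(l, O) = -2 + sqrt(O**2 + l**2) (o(l, O) = -2 + sqrt(l**2 + O**2) = -2 + sqrt(O**2 + l**2))
o(h(0), 33) - 1*(-1075) = (-2 + sqrt(33**2 + (2 + 0 + 0**2)**2)) - 1*(-1075) = (-2 + sqrt(1089 + (2 + 0 + 0)**2)) + 1075 = (-2 + sqrt(1089 + 2**2)) + 1075 = (-2 + sqrt(1089 + 4)) + 1075 = (-2 + sqrt(1093)) + 1075 = 1073 + sqrt(1093)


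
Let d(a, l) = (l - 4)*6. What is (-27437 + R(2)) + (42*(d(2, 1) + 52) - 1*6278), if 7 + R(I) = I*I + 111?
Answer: -32179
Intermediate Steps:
R(I) = 104 + I**2 (R(I) = -7 + (I*I + 111) = -7 + (I**2 + 111) = -7 + (111 + I**2) = 104 + I**2)
d(a, l) = -24 + 6*l (d(a, l) = (-4 + l)*6 = -24 + 6*l)
(-27437 + R(2)) + (42*(d(2, 1) + 52) - 1*6278) = (-27437 + (104 + 2**2)) + (42*((-24 + 6*1) + 52) - 1*6278) = (-27437 + (104 + 4)) + (42*((-24 + 6) + 52) - 6278) = (-27437 + 108) + (42*(-18 + 52) - 6278) = -27329 + (42*34 - 6278) = -27329 + (1428 - 6278) = -27329 - 4850 = -32179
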